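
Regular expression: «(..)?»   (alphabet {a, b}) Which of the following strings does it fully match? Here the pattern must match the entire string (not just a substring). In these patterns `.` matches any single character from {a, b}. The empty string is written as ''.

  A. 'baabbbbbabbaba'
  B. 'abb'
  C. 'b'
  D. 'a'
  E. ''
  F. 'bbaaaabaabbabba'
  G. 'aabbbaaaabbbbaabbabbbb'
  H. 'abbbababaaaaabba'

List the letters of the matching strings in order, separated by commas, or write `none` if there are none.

A → no match
B → no match
C → no match
D → no match
E → match
F → no match
G → no match
H → no match

E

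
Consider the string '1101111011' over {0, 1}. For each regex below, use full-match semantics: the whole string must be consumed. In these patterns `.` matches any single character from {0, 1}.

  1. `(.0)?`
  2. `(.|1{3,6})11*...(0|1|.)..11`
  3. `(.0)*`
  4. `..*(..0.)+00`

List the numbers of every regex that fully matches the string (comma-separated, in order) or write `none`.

2

1 → no match
2 → match
3 → no match
4 → no match — must end with '00'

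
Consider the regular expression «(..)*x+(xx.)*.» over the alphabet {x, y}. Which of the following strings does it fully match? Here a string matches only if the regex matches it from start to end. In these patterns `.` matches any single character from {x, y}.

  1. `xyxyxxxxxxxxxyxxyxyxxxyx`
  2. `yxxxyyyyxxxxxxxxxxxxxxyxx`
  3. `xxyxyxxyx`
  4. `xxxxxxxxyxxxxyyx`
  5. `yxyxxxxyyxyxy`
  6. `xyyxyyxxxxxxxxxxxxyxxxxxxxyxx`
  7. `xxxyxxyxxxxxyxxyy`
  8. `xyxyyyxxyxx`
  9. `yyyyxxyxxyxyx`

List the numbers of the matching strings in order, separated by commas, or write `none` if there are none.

1 → no match
2 → no match
3 → no match
4 → no match
5 → no match
6 → no match
7 → match
8 → no match
9 → no match

7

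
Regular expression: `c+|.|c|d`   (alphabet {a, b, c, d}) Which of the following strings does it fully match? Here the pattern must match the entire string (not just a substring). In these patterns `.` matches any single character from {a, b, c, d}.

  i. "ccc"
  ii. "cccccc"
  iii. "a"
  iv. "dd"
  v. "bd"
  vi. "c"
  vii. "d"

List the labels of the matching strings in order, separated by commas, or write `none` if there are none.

i, ii, iii, vi, vii

i → match
ii → match
iii → match
iv → no match
v → no match
vi → match
vii → match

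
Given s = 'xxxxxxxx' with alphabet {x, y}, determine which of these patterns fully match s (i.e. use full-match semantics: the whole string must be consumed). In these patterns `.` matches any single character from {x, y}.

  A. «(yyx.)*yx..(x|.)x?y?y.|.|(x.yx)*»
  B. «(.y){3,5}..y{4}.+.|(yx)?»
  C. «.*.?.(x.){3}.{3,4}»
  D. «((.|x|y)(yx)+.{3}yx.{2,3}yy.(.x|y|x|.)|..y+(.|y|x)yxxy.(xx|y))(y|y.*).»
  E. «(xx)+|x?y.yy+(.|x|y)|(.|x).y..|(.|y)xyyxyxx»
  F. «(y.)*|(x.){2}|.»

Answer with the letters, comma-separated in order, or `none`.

E

A → no match
B → no match
C → no match
D → no match
E → match
F → no match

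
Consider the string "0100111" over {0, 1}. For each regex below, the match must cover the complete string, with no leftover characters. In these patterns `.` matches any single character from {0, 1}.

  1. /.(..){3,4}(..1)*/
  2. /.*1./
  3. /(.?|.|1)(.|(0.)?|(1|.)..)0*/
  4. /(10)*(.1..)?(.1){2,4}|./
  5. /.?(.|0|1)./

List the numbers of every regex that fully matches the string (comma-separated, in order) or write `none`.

1 → match
2 → match
3 → no match
4 → no match
5 → no match

1, 2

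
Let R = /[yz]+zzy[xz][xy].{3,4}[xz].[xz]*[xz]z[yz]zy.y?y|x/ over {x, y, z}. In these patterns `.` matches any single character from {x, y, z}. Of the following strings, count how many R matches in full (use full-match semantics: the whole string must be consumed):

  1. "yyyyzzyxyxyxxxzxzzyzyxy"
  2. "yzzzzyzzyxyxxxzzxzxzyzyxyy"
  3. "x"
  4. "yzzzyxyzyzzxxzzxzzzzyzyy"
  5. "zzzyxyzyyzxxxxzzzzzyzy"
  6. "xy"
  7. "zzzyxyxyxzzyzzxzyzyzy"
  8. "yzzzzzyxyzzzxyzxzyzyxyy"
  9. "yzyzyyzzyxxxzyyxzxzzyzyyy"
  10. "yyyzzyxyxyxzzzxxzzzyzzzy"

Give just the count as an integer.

8

1 → match
2 → match
3 → match
4 → match
5 → match
6 → no match
7 → match
8 → match
9 → match
10 → no match
Total matched: 8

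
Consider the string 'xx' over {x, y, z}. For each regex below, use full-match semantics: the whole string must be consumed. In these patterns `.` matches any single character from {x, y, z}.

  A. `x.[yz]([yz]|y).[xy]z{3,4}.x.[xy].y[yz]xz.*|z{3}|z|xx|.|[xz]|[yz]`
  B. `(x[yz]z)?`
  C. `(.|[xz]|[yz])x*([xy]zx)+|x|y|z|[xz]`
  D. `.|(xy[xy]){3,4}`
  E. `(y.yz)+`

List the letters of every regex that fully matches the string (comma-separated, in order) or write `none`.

A → match
B → no match
C → no match
D → no match
E → no match — must start with 'y'

A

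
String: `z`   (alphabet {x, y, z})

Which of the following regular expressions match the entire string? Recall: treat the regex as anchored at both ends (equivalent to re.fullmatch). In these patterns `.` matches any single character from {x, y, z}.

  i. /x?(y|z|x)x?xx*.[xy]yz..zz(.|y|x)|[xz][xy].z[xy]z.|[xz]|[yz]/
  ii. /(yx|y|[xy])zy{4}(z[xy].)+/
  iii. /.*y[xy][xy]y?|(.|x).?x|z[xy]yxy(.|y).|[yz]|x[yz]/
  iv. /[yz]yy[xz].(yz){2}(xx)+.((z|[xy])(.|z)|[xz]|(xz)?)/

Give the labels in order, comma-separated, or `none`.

i → match
ii → no match
iii → match
iv → no match

i, iii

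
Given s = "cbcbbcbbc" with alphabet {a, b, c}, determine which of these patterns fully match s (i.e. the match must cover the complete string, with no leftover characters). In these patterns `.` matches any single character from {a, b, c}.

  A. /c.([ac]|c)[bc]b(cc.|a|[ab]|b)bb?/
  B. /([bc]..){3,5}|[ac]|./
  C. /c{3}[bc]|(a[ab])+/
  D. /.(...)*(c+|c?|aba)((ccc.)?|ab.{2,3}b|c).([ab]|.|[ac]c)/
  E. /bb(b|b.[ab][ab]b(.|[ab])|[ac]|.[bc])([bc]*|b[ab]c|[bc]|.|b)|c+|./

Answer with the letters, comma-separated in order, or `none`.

A → no match
B → match
C → no match
D → match
E → no match

B, D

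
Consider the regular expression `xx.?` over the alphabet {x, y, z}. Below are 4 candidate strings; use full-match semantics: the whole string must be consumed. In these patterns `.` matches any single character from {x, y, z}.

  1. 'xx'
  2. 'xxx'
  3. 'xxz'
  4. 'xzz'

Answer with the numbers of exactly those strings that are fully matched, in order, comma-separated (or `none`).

1, 2, 3

1. 'xx' → match
2. 'xxx' → match
3. 'xxz' → match
4. 'xzz' → no match — must start with 'xx'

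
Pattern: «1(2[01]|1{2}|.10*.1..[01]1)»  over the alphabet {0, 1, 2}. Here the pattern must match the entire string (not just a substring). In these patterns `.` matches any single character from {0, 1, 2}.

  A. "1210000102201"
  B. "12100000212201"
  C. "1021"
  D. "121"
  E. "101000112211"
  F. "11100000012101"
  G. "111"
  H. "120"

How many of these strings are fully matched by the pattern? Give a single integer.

A → no match
B → match
C → no match
D → match
E → match
F → match
G → match
H → match
Total matched: 6

6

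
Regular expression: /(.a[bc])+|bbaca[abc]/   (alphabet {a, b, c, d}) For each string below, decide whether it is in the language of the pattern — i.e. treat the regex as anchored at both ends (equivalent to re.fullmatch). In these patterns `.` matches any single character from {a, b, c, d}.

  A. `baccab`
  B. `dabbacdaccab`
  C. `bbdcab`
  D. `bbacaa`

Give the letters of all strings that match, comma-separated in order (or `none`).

A, B, D

A → match
B → match
C → no match
D → match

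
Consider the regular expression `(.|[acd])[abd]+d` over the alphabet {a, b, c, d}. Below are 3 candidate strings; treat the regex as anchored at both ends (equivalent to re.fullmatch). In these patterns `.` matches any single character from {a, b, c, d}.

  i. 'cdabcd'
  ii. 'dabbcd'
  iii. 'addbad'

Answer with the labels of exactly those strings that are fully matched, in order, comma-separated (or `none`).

iii

i → no match
ii → no match
iii → match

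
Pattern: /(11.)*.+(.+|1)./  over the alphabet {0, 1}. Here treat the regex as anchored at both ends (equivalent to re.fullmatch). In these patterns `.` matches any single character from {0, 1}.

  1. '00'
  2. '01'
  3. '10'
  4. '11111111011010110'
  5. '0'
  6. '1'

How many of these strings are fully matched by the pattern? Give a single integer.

1. '00' → no match
2. '01' → no match
3. '10' → no match
4 → match
5. '0' → no match
6. '1' → no match
Total matched: 1

1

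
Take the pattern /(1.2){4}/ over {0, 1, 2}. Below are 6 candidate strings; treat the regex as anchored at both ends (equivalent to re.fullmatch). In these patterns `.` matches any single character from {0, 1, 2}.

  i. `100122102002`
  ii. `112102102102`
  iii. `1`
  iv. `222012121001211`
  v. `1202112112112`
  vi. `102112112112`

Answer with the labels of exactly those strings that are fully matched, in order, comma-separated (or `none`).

i → no match
ii → match
iii → no match — must end with `2`
iv → no match — must start with `1`
v → no match
vi → match

ii, vi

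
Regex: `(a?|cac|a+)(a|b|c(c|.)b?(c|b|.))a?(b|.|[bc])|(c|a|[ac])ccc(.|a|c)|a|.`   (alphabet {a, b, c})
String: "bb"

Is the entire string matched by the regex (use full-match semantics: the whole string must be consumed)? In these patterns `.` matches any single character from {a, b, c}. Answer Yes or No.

Yes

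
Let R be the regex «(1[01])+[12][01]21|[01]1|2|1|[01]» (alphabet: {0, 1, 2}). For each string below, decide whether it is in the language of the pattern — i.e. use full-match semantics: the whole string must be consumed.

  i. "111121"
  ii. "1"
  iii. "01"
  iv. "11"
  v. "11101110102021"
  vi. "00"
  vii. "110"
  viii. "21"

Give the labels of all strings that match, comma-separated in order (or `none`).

i, ii, iii, iv, v

i → match
ii → match
iii → match
iv → match
v → match
vi → no match
vii → no match
viii → no match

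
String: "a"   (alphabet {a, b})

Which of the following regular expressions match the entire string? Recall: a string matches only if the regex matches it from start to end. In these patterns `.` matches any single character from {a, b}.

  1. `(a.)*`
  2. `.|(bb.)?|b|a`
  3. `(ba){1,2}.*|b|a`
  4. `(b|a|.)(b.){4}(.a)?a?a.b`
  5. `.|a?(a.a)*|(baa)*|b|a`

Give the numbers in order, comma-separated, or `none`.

1 → no match
2 → match
3 → match
4 → no match — must end with "b"
5 → match

2, 3, 5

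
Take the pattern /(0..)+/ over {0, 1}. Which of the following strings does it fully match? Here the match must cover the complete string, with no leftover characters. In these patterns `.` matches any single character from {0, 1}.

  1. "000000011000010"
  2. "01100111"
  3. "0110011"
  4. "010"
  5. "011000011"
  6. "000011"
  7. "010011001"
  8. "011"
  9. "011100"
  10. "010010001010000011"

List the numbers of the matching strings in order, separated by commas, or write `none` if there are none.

1, 4, 5, 6, 7, 8, 10

1 → match
2 → no match
3 → no match
4 → match
5 → match
6 → match
7 → match
8 → match
9 → no match
10 → match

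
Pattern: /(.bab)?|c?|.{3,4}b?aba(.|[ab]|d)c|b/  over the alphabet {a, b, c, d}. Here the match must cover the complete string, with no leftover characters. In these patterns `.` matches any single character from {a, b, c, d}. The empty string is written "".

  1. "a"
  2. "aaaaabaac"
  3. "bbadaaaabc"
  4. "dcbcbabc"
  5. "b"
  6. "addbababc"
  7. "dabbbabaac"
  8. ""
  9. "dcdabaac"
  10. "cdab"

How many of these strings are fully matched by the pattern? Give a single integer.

1 → no match
2 → match
3 → no match
4 → no match
5 → match
6 → match
7 → match
8 → match
9 → match
10 → no match
Total matched: 6

6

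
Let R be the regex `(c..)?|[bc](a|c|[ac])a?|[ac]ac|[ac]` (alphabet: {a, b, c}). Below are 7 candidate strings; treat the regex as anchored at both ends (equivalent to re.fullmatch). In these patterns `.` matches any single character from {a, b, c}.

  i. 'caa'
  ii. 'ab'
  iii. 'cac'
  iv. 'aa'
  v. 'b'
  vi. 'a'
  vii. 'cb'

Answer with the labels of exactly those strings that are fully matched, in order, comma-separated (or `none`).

i, iii, vi

i → match
ii → no match
iii → match
iv → no match
v → no match
vi → match
vii → no match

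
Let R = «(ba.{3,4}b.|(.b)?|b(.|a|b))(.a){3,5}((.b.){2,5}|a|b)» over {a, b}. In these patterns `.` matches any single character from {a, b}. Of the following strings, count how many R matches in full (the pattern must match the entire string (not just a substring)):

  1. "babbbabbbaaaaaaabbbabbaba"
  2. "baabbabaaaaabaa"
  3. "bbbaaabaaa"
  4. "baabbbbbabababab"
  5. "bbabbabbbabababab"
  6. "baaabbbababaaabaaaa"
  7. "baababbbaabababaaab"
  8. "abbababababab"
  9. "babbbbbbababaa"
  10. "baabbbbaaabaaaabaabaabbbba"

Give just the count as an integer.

8

1 → match
2 → match
3 → no match
4 → match
5 → no match
6 → match
7 → match
8 → match
9 → match
10 → match
Total matched: 8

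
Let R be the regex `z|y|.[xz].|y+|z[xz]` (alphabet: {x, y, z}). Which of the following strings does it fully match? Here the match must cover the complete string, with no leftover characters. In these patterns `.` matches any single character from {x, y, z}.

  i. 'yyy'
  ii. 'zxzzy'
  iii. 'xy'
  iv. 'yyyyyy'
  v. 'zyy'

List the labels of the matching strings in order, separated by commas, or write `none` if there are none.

i → match
ii → no match
iii → no match
iv → match
v → no match

i, iv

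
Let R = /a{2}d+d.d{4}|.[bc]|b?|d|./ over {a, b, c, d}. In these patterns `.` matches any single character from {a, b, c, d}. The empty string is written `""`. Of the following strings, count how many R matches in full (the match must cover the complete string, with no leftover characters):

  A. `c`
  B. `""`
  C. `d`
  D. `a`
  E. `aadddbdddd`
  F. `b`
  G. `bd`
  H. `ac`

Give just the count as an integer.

A → match
B → match
C → match
D → match
E → match
F → match
G → no match
H → match
Total matched: 7

7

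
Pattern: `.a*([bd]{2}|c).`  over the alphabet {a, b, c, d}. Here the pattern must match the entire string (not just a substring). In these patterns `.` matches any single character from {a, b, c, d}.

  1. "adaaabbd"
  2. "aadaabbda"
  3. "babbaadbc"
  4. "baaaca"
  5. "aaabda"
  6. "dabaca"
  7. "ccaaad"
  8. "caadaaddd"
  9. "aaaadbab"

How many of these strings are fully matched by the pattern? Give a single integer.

2

1 → no match
2 → no match
3 → no match
4 → match
5 → match
6 → no match
7 → no match
8 → no match
9 → no match
Total matched: 2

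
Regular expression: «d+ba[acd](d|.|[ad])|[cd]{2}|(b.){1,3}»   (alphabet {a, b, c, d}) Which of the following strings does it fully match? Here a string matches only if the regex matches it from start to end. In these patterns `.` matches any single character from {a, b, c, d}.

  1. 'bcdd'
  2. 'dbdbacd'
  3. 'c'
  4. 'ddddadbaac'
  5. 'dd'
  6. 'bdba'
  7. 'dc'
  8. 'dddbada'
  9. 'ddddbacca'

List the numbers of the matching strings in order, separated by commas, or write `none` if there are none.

1 → no match
2 → no match
3 → no match
4 → no match
5 → match
6 → match
7 → match
8 → match
9 → no match

5, 6, 7, 8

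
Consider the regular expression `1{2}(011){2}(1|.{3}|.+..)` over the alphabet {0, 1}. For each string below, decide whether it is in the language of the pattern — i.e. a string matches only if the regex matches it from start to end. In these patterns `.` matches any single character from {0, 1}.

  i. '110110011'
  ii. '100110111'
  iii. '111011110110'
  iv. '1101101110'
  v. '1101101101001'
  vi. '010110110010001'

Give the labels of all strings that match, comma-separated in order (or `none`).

i → no match
ii → no match
iii → no match
iv → no match
v → match
vi → no match — must start with '1'

v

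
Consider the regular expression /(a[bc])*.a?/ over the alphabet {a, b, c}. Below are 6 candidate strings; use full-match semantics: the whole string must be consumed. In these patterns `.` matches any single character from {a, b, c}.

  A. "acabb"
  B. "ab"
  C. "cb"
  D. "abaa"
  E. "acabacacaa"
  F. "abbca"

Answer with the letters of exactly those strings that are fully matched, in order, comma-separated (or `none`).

A, D, E

A → match
B → no match
C → no match
D → match
E → match
F → no match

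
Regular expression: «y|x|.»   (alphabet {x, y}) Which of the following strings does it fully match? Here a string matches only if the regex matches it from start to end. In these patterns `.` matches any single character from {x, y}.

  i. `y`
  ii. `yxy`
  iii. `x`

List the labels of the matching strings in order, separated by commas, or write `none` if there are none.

i, iii

i → match
ii → no match
iii → match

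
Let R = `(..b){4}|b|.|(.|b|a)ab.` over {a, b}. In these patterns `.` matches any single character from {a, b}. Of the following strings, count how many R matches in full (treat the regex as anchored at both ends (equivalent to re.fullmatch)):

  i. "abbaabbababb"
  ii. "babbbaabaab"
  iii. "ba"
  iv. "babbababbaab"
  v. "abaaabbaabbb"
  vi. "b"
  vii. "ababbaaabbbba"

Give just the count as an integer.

3

i. "abbaabbababb" → match
ii. "babbbaabaab" → no match
iii. "ba" → no match
iv. "babbababbaab" → match
v. "abaaabbaabbb" → no match
vi. "b" → match
vii → no match
Total matched: 3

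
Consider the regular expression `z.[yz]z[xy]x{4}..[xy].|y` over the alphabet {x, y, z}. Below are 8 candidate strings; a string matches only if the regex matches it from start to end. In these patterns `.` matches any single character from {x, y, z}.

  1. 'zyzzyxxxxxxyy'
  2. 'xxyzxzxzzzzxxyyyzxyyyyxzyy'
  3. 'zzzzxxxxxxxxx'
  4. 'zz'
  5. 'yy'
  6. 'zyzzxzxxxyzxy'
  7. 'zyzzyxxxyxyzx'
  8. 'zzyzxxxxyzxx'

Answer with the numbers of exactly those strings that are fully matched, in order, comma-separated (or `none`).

1, 3

1 → match
2 → no match
3 → match
4 → no match
5 → no match
6 → no match
7 → no match
8 → no match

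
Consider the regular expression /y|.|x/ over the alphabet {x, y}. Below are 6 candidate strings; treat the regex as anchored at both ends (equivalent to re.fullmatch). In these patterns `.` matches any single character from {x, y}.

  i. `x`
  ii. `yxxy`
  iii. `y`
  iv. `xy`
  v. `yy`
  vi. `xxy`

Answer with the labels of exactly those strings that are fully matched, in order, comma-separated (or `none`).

i → match
ii → no match
iii → match
iv → no match
v → no match
vi → no match

i, iii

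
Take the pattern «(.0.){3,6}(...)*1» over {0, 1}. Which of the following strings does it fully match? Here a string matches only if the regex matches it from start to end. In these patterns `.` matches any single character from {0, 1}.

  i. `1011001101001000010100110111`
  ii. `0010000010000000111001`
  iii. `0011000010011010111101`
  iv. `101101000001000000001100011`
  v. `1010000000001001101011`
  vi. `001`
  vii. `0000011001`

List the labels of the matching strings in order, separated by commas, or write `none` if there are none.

ii, iii, v, vii

i → no match
ii → match
iii → match
iv → no match
v → match
vi → no match
vii → match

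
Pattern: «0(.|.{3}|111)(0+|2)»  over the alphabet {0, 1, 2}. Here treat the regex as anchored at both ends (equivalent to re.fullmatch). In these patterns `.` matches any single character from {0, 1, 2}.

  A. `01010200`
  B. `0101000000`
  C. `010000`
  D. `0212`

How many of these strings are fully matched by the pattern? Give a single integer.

A → no match
B → match
C → match
D → no match
Total matched: 2

2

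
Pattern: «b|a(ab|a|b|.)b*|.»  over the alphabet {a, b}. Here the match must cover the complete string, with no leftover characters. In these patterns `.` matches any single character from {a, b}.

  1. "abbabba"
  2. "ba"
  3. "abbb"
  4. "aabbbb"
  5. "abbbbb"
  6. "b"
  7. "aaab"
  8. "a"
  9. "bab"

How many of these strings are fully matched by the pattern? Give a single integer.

1 → no match
2 → no match
3 → match
4 → match
5 → match
6 → match
7 → no match
8 → match
9 → no match
Total matched: 5

5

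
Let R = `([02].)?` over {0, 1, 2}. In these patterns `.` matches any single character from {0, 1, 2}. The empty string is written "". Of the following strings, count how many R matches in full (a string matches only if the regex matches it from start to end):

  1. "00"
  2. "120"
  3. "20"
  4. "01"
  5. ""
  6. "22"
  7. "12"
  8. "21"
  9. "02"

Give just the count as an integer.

7

1 → match
2 → no match
3 → match
4 → match
5 → match
6 → match
7 → no match
8 → match
9 → match
Total matched: 7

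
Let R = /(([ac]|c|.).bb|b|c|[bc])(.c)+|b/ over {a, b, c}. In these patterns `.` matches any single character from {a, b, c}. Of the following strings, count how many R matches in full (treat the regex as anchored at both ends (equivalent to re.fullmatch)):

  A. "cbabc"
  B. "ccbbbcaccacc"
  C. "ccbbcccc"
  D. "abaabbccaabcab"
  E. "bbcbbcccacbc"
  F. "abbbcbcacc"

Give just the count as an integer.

A → no match
B → no match
C → match
D → no match
E → no match
F → no match
Total matched: 1

1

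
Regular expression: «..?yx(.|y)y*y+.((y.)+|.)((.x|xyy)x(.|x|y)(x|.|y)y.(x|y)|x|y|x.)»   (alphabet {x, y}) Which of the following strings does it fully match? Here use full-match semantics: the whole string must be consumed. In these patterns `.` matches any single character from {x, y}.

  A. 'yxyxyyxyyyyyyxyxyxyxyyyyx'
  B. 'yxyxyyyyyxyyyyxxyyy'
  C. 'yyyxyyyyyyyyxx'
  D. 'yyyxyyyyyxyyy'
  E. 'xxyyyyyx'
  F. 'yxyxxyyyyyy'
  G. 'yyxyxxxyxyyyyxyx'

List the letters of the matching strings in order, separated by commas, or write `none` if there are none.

C, D, F

A → no match
B → no match
C → match
D → match
E → no match
F → match
G → no match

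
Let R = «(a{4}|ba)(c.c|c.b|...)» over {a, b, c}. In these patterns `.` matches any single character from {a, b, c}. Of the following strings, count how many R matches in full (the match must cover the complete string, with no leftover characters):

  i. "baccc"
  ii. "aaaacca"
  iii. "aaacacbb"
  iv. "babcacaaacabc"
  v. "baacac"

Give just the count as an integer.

2

i → match
ii → match
iii → no match
iv → no match
v → no match
Total matched: 2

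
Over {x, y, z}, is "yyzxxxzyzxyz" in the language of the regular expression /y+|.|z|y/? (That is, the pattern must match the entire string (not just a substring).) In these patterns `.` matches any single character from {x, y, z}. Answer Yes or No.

No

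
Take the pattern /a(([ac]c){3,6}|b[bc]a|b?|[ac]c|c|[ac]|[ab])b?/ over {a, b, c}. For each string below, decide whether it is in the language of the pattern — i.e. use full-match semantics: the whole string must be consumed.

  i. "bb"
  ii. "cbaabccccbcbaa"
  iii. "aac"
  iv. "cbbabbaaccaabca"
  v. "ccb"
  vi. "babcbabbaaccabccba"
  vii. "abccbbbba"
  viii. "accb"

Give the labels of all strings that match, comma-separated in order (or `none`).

iii, viii

i → no match — must start with "a"
ii → no match — must start with "a"
iii → match
iv → no match — must start with "a"
v → no match — must start with "a"
vi → no match — must start with "a"
vii → no match
viii → match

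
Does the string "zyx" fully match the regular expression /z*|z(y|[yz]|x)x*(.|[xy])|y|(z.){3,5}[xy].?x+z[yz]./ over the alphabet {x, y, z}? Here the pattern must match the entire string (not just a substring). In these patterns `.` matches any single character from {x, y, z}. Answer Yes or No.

Yes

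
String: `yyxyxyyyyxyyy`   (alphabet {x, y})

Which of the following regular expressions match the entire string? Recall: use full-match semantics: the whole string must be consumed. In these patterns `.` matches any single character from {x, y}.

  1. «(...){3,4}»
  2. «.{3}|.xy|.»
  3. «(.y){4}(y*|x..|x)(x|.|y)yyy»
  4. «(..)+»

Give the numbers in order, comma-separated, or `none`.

3

1 → no match
2 → no match
3 → match
4 → no match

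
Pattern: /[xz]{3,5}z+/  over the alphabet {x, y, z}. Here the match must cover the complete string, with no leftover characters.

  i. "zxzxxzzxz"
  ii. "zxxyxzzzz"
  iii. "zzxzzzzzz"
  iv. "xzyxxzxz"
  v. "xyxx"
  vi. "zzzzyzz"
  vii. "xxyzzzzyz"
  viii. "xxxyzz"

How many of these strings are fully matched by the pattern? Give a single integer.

1

i → no match
ii → no match
iii → match
iv → no match
v → no match — must end with "z"
vi → no match
vii → no match
viii → no match
Total matched: 1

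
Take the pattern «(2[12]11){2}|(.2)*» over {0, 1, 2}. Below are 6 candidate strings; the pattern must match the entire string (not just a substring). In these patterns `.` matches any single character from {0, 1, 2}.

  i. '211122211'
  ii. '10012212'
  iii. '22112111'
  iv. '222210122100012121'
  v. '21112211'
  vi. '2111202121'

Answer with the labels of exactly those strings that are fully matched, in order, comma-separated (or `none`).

i → no match
ii → no match
iii → match
iv → no match
v → match
vi → no match

iii, v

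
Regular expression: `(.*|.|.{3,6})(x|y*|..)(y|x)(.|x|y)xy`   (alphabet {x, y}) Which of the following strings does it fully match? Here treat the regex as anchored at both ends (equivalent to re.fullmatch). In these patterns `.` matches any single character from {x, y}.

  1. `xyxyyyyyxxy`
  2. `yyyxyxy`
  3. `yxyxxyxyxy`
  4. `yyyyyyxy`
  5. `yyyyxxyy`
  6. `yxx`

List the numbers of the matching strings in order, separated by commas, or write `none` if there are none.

1, 2, 3, 4

1 → match
2 → match
3 → match
4 → match
5 → no match — must end with `xy`
6 → no match — must end with `xy`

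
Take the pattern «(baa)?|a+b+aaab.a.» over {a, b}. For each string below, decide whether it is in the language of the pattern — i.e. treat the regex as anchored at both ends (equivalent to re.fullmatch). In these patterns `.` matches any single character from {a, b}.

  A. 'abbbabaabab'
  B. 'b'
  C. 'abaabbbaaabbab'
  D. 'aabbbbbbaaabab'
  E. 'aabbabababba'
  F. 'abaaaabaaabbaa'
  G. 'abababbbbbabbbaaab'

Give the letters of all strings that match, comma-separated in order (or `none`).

none

A → no match
B → no match
C → no match
D → no match
E → no match
F → no match
G → no match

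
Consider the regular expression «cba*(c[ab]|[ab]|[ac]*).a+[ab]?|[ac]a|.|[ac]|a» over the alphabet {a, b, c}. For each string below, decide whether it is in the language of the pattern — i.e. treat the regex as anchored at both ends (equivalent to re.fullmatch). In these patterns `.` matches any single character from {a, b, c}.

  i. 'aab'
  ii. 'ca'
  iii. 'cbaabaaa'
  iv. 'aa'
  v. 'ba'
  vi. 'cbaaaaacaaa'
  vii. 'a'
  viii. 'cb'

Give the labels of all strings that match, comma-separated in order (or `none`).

i → no match
ii → match
iii → match
iv → match
v → no match
vi → match
vii → match
viii → no match

ii, iii, iv, vi, vii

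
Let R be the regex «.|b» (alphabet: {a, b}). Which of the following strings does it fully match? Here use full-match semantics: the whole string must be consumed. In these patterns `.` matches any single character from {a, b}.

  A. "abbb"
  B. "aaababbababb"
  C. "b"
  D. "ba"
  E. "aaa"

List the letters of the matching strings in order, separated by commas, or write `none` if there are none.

A → no match
B → no match
C → match
D → no match
E → no match

C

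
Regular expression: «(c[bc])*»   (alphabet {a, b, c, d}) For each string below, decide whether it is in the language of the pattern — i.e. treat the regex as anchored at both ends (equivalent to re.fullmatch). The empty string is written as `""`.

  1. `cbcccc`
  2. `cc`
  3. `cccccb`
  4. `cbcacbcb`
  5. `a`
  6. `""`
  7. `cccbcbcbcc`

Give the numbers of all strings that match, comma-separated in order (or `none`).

1, 2, 3, 6, 7

1 → match
2 → match
3 → match
4 → no match
5 → no match
6 → match
7 → match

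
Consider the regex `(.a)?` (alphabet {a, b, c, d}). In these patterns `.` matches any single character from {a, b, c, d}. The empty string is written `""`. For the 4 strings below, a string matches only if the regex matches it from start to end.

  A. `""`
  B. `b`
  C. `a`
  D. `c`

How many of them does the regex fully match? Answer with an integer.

1

A → match
B → no match
C → no match
D → no match
Total matched: 1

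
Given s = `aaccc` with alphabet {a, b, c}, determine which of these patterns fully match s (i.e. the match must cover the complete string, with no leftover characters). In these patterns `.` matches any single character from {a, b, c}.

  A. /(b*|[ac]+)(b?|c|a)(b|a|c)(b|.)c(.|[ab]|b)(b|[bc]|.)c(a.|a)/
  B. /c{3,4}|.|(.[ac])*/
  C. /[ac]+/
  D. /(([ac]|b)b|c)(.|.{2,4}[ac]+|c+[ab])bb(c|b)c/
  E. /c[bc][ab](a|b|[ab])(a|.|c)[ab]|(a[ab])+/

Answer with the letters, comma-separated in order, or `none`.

C

A → no match
B → no match
C → match
D → no match
E → no match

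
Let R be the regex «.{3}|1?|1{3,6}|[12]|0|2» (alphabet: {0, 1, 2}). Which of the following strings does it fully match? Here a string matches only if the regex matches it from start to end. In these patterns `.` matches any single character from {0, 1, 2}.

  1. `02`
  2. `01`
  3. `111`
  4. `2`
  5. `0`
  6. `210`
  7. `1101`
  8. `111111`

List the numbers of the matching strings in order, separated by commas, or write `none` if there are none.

3, 4, 5, 6, 8

1 → no match
2 → no match
3 → match
4 → match
5 → match
6 → match
7 → no match
8 → match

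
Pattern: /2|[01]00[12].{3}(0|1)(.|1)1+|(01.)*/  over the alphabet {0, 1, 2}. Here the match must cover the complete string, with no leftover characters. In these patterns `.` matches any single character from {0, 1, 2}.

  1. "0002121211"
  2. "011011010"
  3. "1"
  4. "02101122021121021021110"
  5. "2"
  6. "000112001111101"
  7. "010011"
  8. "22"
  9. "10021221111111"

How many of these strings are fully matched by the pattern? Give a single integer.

1 → no match
2 → match
3 → no match
4 → no match
5 → match
6 → no match
7 → match
8 → no match
9 → match
Total matched: 4

4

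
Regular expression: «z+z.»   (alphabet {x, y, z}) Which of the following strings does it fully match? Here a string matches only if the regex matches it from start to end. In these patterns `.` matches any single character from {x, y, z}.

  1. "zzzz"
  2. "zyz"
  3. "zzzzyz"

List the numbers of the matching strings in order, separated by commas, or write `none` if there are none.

1 → match
2 → no match
3 → no match

1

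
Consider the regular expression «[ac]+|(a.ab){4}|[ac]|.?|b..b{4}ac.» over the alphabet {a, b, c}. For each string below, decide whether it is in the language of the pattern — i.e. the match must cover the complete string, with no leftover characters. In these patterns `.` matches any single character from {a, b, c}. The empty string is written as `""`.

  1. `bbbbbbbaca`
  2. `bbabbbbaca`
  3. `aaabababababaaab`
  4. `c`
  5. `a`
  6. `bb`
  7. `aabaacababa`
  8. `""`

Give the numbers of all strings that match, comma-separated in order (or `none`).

1 → match
2 → match
3 → match
4 → match
5 → match
6 → no match
7 → no match
8 → match

1, 2, 3, 4, 5, 8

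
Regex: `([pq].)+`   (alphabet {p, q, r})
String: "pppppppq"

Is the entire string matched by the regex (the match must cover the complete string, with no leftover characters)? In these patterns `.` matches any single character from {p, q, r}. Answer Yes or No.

Yes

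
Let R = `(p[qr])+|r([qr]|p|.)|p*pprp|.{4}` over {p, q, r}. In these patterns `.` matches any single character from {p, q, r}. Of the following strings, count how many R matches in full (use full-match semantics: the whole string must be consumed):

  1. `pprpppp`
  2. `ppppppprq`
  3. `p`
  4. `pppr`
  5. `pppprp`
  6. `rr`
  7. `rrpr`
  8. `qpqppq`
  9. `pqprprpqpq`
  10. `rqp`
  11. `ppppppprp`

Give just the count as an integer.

1 → no match
2 → no match
3 → no match
4 → match
5 → match
6 → match
7 → match
8 → no match
9 → match
10 → no match
11 → match
Total matched: 6

6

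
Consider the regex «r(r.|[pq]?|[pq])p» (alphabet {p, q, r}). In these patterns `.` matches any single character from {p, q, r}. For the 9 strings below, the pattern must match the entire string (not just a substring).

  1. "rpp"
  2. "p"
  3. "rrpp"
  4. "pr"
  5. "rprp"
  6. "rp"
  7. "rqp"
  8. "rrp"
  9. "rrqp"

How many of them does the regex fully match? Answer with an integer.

5

1 → match
2 → no match — must start with "r"
3 → match
4 → no match — must start with "r"
5 → no match
6 → match
7 → match
8 → no match
9 → match
Total matched: 5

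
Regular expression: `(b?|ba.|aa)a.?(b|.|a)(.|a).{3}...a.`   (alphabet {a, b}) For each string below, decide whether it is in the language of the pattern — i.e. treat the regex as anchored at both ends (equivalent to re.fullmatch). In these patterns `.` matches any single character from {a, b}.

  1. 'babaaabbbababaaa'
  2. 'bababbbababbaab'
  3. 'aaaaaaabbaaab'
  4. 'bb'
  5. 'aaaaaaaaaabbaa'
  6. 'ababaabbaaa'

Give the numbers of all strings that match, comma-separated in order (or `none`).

1 → no match
2 → match
3 → match
4. 'bb' → no match
5 → match
6. 'ababaabbaaa' → match

2, 3, 5, 6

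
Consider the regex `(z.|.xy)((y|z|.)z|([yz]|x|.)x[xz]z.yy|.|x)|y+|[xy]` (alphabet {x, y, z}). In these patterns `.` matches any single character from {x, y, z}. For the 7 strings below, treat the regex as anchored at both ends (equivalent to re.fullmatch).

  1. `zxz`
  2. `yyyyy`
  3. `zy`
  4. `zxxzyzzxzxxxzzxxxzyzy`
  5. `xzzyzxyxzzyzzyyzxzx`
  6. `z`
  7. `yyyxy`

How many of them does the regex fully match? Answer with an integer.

1 → match
2 → match
3 → no match
4 → no match
5 → no match
6 → no match
7 → no match
Total matched: 2

2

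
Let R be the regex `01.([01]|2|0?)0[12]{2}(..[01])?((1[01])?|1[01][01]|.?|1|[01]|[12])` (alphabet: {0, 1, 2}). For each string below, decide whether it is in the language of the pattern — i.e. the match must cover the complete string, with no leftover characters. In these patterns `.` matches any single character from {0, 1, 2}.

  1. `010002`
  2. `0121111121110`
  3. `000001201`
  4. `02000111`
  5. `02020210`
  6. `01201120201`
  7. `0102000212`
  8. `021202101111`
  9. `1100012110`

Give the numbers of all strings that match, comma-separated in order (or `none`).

1. `010002` → no match
2 → no match
3. `000001201` → no match — must start with `01`
4. `02000111` → no match — must start with `01`
5. `02020210` → no match — must start with `01`
6. `01201120201` → no match
7. `0102000212` → no match
8. `021202101111` → no match — must start with `01`
9. `1100012110` → no match — must start with `01`

none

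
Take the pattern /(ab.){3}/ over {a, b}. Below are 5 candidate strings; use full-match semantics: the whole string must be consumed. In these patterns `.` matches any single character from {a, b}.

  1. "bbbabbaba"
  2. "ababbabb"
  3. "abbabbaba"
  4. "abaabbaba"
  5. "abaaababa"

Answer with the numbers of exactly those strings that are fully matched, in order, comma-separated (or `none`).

3, 4

1. "bbbabbaba" → no match — must start with "ab"
2. "ababbabb" → no match
3. "abbabbaba" → match
4. "abaabbaba" → match
5. "abaaababa" → no match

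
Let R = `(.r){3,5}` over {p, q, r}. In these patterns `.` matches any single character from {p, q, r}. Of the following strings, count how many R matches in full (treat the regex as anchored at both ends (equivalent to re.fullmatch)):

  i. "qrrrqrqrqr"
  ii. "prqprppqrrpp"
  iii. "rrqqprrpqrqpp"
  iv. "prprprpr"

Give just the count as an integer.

2

i → match
ii → no match — must end with "r"
iii → no match — must end with "r"
iv → match
Total matched: 2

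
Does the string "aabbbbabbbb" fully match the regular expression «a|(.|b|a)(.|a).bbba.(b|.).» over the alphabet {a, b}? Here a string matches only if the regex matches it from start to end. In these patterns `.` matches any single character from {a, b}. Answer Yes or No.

No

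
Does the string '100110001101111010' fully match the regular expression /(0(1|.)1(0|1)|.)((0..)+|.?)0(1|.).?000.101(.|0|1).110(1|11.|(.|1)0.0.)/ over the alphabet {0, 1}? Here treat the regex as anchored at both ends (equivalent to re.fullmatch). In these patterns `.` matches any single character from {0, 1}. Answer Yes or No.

No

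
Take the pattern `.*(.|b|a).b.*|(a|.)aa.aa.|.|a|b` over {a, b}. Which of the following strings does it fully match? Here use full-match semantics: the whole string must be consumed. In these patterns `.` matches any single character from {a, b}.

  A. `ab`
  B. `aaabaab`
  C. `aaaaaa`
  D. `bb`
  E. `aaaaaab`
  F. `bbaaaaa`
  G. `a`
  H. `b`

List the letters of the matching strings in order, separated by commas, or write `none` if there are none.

A → no match
B → match
C → no match
D → no match
E → match
F → no match
G → match
H → match

B, E, G, H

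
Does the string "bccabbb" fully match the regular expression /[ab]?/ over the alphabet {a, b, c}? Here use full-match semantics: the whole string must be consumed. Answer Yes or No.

No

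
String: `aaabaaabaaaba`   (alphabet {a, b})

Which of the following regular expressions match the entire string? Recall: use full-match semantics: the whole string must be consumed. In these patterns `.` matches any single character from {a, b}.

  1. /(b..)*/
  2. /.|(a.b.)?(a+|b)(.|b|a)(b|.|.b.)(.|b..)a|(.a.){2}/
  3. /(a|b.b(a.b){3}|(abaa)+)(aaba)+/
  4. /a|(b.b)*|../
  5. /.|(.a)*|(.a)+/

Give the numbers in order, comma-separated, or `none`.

3

1 → no match
2 → no match
3 → match
4 → no match
5 → no match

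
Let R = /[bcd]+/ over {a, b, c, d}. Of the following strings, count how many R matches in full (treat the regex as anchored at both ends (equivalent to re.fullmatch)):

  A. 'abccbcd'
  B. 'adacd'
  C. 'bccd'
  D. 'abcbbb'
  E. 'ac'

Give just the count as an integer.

1

A. 'abccbcd' → no match
B. 'adacd' → no match
C. 'bccd' → match
D. 'abcbbb' → no match
E. 'ac' → no match
Total matched: 1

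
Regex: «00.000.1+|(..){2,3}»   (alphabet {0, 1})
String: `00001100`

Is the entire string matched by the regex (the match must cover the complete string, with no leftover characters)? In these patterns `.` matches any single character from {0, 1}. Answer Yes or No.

No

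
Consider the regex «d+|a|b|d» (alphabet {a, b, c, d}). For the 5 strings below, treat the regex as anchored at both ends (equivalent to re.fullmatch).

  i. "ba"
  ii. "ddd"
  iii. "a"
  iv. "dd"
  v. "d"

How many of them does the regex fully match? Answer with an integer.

i → no match
ii → match
iii → match
iv → match
v → match
Total matched: 4

4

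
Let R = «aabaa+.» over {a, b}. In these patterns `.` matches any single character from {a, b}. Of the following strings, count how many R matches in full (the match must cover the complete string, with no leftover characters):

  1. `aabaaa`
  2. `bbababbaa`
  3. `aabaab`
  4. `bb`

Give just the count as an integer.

1. `aabaaa` → match
2. `bbababbaa` → no match — must start with `aabaa`
3. `aabaab` → match
4. `bb` → no match — must start with `aabaa`
Total matched: 2

2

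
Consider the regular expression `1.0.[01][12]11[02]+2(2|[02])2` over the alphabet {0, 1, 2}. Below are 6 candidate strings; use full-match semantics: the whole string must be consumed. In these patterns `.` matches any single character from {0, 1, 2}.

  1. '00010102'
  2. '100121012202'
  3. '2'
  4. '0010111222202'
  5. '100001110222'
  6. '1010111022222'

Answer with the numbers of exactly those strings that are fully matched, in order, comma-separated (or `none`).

1 → no match — must start with '1'
2 → no match
3 → no match — must start with '1'
4 → no match — must start with '1'
5 → match
6 → no match

5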